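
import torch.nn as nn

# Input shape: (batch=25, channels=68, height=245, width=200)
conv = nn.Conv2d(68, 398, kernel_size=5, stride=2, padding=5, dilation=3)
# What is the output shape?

Input shape: (25, 68, 245, 200)
Output shape: (25, 398, 122, 99)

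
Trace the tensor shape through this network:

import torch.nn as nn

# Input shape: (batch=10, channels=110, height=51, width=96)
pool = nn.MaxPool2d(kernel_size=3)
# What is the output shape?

Input shape: (10, 110, 51, 96)
Output shape: (10, 110, 17, 32)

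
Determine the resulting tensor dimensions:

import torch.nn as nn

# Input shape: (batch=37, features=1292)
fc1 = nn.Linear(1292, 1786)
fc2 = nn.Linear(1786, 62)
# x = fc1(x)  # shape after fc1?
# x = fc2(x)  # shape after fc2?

Input shape: (37, 1292)
  -> after fc1: (37, 1786)
Output shape: (37, 62)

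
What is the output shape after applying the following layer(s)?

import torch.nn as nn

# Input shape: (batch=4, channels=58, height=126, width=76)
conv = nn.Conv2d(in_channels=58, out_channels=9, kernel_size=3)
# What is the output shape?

Input shape: (4, 58, 126, 76)
Output shape: (4, 9, 124, 74)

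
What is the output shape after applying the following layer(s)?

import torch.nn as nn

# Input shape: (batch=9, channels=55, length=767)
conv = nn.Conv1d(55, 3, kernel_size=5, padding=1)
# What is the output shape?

Input shape: (9, 55, 767)
Output shape: (9, 3, 765)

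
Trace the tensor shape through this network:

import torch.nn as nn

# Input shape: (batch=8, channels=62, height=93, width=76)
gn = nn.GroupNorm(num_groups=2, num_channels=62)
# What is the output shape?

Input shape: (8, 62, 93, 76)
Output shape: (8, 62, 93, 76)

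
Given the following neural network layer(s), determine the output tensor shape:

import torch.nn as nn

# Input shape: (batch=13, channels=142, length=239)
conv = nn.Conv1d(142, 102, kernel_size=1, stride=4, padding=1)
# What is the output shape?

Input shape: (13, 142, 239)
Output shape: (13, 102, 61)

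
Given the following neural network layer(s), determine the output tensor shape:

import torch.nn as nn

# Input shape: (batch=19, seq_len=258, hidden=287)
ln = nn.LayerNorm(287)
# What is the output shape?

Input shape: (19, 258, 287)
Output shape: (19, 258, 287)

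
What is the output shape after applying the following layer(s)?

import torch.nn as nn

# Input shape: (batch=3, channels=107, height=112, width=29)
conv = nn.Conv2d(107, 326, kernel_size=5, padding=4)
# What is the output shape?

Input shape: (3, 107, 112, 29)
Output shape: (3, 326, 116, 33)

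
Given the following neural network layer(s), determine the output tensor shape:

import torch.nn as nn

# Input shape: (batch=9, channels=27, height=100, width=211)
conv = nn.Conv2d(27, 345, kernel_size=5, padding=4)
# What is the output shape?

Input shape: (9, 27, 100, 211)
Output shape: (9, 345, 104, 215)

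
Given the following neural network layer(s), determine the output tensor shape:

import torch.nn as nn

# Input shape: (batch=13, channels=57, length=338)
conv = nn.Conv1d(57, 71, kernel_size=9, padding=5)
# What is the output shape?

Input shape: (13, 57, 338)
Output shape: (13, 71, 340)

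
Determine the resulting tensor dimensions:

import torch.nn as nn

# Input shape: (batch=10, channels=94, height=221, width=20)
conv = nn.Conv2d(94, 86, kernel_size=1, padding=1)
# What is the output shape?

Input shape: (10, 94, 221, 20)
Output shape: (10, 86, 223, 22)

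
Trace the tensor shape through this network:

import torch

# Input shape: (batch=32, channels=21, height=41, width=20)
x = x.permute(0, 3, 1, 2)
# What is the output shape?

Input shape: (32, 21, 41, 20)
Output shape: (32, 20, 21, 41)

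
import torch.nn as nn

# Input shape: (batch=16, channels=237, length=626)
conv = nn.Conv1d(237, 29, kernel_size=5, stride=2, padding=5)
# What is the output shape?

Input shape: (16, 237, 626)
Output shape: (16, 29, 316)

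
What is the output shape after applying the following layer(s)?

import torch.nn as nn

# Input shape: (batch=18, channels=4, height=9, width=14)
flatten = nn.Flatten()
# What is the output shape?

Input shape: (18, 4, 9, 14)
Output shape: (18, 504)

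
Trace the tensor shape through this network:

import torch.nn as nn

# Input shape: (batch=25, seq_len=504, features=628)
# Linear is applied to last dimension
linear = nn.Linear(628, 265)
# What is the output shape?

Input shape: (25, 504, 628)
Output shape: (25, 504, 265)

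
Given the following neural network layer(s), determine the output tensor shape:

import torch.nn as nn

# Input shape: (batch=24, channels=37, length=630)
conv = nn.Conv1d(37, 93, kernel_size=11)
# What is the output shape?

Input shape: (24, 37, 630)
Output shape: (24, 93, 620)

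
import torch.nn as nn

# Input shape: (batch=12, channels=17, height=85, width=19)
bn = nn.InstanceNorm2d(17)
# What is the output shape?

Input shape: (12, 17, 85, 19)
Output shape: (12, 17, 85, 19)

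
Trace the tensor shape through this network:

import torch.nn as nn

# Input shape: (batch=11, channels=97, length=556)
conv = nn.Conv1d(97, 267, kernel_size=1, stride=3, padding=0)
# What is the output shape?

Input shape: (11, 97, 556)
Output shape: (11, 267, 186)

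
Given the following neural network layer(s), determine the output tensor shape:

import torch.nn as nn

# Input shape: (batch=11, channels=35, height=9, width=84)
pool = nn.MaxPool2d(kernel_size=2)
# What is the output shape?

Input shape: (11, 35, 9, 84)
Output shape: (11, 35, 4, 42)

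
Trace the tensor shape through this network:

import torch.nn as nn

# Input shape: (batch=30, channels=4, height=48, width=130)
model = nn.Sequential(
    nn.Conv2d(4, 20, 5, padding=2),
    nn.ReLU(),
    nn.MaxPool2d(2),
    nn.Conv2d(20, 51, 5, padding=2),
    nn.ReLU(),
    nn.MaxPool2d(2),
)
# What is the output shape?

Input shape: (30, 4, 48, 130)
  -> after first Conv2d: (30, 20, 48, 130)
  -> after first MaxPool2d: (30, 20, 24, 65)
  -> after second Conv2d: (30, 51, 24, 65)
Output shape: (30, 51, 12, 32)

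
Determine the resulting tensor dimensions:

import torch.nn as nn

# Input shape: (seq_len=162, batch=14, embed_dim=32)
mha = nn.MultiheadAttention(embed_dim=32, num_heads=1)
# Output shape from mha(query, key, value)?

Input shape: (162, 14, 32)
Output shape: (162, 14, 32)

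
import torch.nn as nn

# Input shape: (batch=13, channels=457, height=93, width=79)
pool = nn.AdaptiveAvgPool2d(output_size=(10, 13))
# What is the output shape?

Input shape: (13, 457, 93, 79)
Output shape: (13, 457, 10, 13)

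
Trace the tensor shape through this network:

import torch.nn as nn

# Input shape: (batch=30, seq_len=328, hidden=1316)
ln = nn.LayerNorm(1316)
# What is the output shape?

Input shape: (30, 328, 1316)
Output shape: (30, 328, 1316)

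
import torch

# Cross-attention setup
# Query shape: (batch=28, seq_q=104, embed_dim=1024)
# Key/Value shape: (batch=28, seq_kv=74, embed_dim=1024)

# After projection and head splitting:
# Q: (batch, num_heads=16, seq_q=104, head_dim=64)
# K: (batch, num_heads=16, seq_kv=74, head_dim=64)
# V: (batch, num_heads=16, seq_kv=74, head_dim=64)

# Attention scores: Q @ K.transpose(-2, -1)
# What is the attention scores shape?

Input shape: (28, 104, 1024)
Output shape: (28, 16, 104, 74)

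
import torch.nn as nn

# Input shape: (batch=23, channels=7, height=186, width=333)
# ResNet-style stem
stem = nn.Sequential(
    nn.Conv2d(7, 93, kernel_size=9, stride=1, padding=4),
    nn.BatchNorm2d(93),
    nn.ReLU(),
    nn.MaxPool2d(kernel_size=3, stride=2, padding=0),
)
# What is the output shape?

Input shape: (23, 7, 186, 333)
  -> after Conv2d 9x9 stride=1: (23, 93, 186, 333)
Output shape: (23, 93, 92, 166)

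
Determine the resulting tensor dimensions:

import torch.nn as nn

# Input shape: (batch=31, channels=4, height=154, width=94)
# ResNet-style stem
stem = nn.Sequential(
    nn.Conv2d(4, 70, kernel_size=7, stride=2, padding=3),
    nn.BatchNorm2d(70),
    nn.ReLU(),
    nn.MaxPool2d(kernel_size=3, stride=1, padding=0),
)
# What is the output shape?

Input shape: (31, 4, 154, 94)
  -> after Conv2d 7x7 stride=2: (31, 70, 77, 47)
Output shape: (31, 70, 75, 45)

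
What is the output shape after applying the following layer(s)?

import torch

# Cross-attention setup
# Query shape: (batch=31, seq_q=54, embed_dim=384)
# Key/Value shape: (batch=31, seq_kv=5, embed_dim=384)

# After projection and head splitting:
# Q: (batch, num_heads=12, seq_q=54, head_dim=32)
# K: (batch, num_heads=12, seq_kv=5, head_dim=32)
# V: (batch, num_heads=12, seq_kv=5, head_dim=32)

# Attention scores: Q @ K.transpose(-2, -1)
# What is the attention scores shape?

Input shape: (31, 54, 384)
Output shape: (31, 12, 54, 5)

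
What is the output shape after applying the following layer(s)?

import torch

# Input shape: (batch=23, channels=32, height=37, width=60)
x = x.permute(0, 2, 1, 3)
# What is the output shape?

Input shape: (23, 32, 37, 60)
Output shape: (23, 37, 32, 60)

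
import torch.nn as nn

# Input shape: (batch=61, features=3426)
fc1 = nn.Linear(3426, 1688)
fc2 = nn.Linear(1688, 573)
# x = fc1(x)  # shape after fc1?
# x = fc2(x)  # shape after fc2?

Input shape: (61, 3426)
  -> after fc1: (61, 1688)
Output shape: (61, 573)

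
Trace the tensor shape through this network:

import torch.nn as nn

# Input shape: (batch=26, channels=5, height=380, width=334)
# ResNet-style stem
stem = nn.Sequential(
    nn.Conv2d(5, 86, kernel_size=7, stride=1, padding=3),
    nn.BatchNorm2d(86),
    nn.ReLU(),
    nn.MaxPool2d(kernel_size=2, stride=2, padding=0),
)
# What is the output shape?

Input shape: (26, 5, 380, 334)
  -> after Conv2d 7x7 stride=1: (26, 86, 380, 334)
Output shape: (26, 86, 190, 167)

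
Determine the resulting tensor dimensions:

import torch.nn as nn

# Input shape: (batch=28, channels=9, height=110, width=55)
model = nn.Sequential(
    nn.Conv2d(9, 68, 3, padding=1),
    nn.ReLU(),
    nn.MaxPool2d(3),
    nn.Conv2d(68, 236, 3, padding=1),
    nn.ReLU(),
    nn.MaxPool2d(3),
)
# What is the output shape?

Input shape: (28, 9, 110, 55)
  -> after first Conv2d: (28, 68, 110, 55)
  -> after first MaxPool2d: (28, 68, 36, 18)
  -> after second Conv2d: (28, 236, 36, 18)
Output shape: (28, 236, 12, 6)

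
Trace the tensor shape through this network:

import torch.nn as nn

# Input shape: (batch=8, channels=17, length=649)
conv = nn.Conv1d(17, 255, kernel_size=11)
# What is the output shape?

Input shape: (8, 17, 649)
Output shape: (8, 255, 639)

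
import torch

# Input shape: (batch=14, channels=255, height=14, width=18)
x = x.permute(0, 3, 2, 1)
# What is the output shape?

Input shape: (14, 255, 14, 18)
Output shape: (14, 18, 14, 255)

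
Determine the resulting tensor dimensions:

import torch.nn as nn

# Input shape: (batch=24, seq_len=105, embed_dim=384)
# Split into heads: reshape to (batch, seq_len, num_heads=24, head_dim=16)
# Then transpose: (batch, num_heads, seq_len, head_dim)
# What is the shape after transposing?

Input shape: (24, 105, 384)
  -> after reshape: (24, 105, 24, 16)
Output shape: (24, 24, 105, 16)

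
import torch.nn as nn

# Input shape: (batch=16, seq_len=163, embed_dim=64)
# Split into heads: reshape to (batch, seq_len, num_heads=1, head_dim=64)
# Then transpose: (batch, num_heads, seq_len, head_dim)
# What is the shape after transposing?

Input shape: (16, 163, 64)
  -> after reshape: (16, 163, 1, 64)
Output shape: (16, 1, 163, 64)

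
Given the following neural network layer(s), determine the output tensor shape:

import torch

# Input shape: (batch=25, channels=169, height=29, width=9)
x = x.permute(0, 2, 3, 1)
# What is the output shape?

Input shape: (25, 169, 29, 9)
Output shape: (25, 29, 9, 169)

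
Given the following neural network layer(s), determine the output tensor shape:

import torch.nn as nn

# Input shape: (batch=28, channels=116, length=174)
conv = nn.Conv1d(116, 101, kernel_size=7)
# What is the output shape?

Input shape: (28, 116, 174)
Output shape: (28, 101, 168)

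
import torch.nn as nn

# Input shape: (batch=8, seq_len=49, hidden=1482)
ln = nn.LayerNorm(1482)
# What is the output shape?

Input shape: (8, 49, 1482)
Output shape: (8, 49, 1482)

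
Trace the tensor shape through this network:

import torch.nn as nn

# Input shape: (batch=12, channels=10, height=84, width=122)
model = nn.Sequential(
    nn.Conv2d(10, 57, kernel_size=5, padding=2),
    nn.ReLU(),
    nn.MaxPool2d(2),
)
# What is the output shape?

Input shape: (12, 10, 84, 122)
  -> after Conv2d: (12, 57, 84, 122)
  -> after ReLU: (12, 57, 84, 122)
Output shape: (12, 57, 42, 61)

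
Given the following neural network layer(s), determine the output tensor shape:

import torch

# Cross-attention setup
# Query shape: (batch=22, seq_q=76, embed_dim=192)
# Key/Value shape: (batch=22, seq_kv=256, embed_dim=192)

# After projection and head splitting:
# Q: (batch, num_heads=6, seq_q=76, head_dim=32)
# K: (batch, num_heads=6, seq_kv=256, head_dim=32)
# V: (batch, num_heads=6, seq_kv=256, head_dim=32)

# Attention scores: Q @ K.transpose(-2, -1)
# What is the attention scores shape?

Input shape: (22, 76, 192)
Output shape: (22, 6, 76, 256)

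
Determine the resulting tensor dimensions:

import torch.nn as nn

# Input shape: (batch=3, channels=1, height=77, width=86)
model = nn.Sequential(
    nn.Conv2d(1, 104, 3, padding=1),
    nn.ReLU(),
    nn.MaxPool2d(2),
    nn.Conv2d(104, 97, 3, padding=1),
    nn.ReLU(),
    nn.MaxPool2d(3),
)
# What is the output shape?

Input shape: (3, 1, 77, 86)
  -> after first Conv2d: (3, 104, 77, 86)
  -> after first MaxPool2d: (3, 104, 38, 43)
  -> after second Conv2d: (3, 97, 38, 43)
Output shape: (3, 97, 12, 14)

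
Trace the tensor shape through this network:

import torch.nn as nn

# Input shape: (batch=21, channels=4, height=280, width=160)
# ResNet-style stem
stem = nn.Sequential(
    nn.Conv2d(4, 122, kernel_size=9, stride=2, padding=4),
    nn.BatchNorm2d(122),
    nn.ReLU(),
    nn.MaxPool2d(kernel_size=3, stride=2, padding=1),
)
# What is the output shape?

Input shape: (21, 4, 280, 160)
  -> after Conv2d 9x9 stride=2: (21, 122, 140, 80)
Output shape: (21, 122, 70, 40)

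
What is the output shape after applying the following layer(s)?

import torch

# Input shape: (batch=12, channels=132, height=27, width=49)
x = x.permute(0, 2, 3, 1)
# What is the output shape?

Input shape: (12, 132, 27, 49)
Output shape: (12, 27, 49, 132)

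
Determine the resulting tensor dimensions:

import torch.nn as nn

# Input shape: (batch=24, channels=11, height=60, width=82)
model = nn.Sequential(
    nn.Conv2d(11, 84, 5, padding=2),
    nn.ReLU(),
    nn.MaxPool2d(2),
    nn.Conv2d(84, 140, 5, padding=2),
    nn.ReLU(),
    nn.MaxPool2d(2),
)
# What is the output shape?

Input shape: (24, 11, 60, 82)
  -> after first Conv2d: (24, 84, 60, 82)
  -> after first MaxPool2d: (24, 84, 30, 41)
  -> after second Conv2d: (24, 140, 30, 41)
Output shape: (24, 140, 15, 20)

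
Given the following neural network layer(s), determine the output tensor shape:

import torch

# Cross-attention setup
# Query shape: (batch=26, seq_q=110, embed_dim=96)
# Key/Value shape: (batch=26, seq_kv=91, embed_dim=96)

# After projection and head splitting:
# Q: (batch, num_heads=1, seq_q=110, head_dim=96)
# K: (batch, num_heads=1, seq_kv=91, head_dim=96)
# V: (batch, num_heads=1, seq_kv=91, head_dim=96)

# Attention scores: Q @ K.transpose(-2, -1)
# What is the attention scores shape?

Input shape: (26, 110, 96)
Output shape: (26, 1, 110, 91)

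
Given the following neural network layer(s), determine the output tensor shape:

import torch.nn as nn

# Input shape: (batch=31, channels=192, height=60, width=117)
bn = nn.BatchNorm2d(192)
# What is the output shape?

Input shape: (31, 192, 60, 117)
Output shape: (31, 192, 60, 117)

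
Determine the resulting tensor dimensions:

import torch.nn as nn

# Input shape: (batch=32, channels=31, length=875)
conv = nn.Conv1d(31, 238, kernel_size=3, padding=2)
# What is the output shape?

Input shape: (32, 31, 875)
Output shape: (32, 238, 877)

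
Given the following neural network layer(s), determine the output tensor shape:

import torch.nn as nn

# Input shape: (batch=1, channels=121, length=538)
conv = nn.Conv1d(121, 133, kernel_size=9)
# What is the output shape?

Input shape: (1, 121, 538)
Output shape: (1, 133, 530)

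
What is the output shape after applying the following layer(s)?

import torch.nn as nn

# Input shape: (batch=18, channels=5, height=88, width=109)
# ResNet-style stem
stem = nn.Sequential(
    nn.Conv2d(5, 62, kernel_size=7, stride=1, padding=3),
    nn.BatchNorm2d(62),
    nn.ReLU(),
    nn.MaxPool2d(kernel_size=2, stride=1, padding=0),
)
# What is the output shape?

Input shape: (18, 5, 88, 109)
  -> after Conv2d 7x7 stride=1: (18, 62, 88, 109)
Output shape: (18, 62, 87, 108)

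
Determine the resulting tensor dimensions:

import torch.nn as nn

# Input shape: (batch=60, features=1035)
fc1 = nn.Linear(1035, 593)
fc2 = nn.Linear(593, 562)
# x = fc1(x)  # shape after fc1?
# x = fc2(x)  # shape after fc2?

Input shape: (60, 1035)
  -> after fc1: (60, 593)
Output shape: (60, 562)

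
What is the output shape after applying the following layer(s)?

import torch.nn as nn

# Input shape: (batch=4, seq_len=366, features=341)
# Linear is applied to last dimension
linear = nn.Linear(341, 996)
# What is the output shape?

Input shape: (4, 366, 341)
Output shape: (4, 366, 996)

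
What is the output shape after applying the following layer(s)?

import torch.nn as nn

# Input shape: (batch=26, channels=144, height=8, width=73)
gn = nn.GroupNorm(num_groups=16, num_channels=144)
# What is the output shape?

Input shape: (26, 144, 8, 73)
Output shape: (26, 144, 8, 73)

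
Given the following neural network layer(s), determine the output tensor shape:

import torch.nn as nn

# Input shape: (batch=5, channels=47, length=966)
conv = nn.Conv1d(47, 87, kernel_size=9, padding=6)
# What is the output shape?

Input shape: (5, 47, 966)
Output shape: (5, 87, 970)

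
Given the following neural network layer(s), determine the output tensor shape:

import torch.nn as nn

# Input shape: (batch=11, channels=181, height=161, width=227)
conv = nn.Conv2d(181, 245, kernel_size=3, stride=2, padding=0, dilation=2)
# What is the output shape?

Input shape: (11, 181, 161, 227)
Output shape: (11, 245, 79, 112)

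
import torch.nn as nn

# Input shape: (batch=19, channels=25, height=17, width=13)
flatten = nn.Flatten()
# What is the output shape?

Input shape: (19, 25, 17, 13)
Output shape: (19, 5525)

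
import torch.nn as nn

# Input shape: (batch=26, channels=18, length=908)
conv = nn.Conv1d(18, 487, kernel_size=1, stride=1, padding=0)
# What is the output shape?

Input shape: (26, 18, 908)
Output shape: (26, 487, 908)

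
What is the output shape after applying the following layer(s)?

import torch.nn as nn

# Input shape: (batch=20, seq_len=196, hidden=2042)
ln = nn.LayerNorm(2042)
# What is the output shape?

Input shape: (20, 196, 2042)
Output shape: (20, 196, 2042)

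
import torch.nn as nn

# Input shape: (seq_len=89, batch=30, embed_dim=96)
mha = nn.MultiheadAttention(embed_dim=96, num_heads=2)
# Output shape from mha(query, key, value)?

Input shape: (89, 30, 96)
Output shape: (89, 30, 96)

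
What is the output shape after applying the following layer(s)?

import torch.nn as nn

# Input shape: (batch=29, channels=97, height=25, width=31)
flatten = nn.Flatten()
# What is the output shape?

Input shape: (29, 97, 25, 31)
Output shape: (29, 75175)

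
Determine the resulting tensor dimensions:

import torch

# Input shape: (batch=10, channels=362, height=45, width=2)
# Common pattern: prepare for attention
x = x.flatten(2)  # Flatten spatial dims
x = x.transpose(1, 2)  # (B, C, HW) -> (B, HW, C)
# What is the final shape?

Input shape: (10, 362, 45, 2)
  -> after flatten(2): (10, 362, 90)
Output shape: (10, 90, 362)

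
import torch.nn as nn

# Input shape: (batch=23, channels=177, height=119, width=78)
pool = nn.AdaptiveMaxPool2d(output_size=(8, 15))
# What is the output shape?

Input shape: (23, 177, 119, 78)
Output shape: (23, 177, 8, 15)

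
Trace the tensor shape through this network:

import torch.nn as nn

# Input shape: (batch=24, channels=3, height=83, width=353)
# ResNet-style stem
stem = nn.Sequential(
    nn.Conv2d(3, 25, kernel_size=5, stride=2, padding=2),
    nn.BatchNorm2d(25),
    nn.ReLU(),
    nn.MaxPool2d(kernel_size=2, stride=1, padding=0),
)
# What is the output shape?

Input shape: (24, 3, 83, 353)
  -> after Conv2d 5x5 stride=2: (24, 25, 42, 177)
Output shape: (24, 25, 41, 176)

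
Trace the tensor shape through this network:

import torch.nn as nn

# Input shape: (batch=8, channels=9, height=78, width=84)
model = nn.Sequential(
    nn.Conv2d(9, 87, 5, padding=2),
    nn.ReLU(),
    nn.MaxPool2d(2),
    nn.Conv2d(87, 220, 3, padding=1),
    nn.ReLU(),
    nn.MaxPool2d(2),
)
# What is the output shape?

Input shape: (8, 9, 78, 84)
  -> after first Conv2d: (8, 87, 78, 84)
  -> after first MaxPool2d: (8, 87, 39, 42)
  -> after second Conv2d: (8, 220, 39, 42)
Output shape: (8, 220, 19, 21)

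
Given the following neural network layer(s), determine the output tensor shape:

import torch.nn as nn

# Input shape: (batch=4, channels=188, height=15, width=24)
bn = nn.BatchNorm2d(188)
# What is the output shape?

Input shape: (4, 188, 15, 24)
Output shape: (4, 188, 15, 24)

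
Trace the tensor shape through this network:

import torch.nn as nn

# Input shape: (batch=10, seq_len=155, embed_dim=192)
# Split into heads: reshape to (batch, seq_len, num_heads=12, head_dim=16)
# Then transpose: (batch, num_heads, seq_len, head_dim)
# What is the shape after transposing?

Input shape: (10, 155, 192)
  -> after reshape: (10, 155, 12, 16)
Output shape: (10, 12, 155, 16)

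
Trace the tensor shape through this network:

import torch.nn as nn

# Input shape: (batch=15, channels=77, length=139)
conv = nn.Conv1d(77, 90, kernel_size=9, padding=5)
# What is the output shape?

Input shape: (15, 77, 139)
Output shape: (15, 90, 141)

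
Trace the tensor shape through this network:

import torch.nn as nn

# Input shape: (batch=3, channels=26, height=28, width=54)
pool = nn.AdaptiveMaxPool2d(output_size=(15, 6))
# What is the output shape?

Input shape: (3, 26, 28, 54)
Output shape: (3, 26, 15, 6)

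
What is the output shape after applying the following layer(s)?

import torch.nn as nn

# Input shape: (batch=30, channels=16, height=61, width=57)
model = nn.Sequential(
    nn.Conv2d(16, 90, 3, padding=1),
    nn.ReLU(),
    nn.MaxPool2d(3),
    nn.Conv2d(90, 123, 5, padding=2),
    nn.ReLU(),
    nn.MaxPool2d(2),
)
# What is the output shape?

Input shape: (30, 16, 61, 57)
  -> after first Conv2d: (30, 90, 61, 57)
  -> after first MaxPool2d: (30, 90, 20, 19)
  -> after second Conv2d: (30, 123, 20, 19)
Output shape: (30, 123, 10, 9)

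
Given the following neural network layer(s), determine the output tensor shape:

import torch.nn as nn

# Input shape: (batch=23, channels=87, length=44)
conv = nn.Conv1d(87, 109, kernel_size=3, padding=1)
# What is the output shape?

Input shape: (23, 87, 44)
Output shape: (23, 109, 44)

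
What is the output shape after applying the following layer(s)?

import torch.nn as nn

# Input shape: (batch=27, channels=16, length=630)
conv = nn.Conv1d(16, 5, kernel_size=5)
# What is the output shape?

Input shape: (27, 16, 630)
Output shape: (27, 5, 626)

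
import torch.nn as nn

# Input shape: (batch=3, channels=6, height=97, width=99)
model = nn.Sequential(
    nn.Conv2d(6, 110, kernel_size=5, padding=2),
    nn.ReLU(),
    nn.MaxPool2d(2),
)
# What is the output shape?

Input shape: (3, 6, 97, 99)
  -> after Conv2d: (3, 110, 97, 99)
  -> after ReLU: (3, 110, 97, 99)
Output shape: (3, 110, 48, 49)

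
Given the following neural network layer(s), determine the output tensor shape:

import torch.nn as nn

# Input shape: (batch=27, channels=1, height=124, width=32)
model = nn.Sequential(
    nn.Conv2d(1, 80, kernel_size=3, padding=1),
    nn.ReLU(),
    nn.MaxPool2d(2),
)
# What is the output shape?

Input shape: (27, 1, 124, 32)
  -> after Conv2d: (27, 80, 124, 32)
  -> after ReLU: (27, 80, 124, 32)
Output shape: (27, 80, 62, 16)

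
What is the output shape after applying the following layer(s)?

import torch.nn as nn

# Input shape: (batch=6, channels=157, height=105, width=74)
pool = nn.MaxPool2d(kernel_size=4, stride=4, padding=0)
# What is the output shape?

Input shape: (6, 157, 105, 74)
Output shape: (6, 157, 26, 18)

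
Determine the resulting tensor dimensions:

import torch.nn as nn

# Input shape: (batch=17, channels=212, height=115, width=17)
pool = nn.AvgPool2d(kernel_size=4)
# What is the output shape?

Input shape: (17, 212, 115, 17)
Output shape: (17, 212, 28, 4)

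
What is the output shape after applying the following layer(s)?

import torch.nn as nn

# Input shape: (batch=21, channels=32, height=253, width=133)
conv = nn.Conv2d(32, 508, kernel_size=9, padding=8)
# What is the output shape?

Input shape: (21, 32, 253, 133)
Output shape: (21, 508, 261, 141)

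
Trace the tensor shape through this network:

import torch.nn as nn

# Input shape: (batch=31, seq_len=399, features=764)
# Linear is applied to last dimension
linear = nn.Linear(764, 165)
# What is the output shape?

Input shape: (31, 399, 764)
Output shape: (31, 399, 165)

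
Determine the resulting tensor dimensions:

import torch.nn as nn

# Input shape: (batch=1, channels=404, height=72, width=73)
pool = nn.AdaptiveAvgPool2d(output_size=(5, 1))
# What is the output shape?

Input shape: (1, 404, 72, 73)
Output shape: (1, 404, 5, 1)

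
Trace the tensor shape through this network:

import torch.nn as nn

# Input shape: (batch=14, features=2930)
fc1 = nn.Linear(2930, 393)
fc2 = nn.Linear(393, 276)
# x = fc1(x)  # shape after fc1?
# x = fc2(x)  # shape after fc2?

Input shape: (14, 2930)
  -> after fc1: (14, 393)
Output shape: (14, 276)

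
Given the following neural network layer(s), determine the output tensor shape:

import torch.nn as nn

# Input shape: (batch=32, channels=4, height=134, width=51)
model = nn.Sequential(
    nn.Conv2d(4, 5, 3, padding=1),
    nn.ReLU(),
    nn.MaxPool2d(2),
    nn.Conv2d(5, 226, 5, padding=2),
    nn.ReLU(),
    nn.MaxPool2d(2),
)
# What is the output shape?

Input shape: (32, 4, 134, 51)
  -> after first Conv2d: (32, 5, 134, 51)
  -> after first MaxPool2d: (32, 5, 67, 25)
  -> after second Conv2d: (32, 226, 67, 25)
Output shape: (32, 226, 33, 12)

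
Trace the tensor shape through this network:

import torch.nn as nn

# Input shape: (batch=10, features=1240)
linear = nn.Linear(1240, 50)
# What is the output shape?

Input shape: (10, 1240)
Output shape: (10, 50)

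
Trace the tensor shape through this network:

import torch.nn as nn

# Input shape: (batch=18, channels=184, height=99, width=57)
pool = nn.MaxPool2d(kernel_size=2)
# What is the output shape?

Input shape: (18, 184, 99, 57)
Output shape: (18, 184, 49, 28)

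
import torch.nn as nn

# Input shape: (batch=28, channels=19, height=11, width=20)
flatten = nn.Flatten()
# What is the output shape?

Input shape: (28, 19, 11, 20)
Output shape: (28, 4180)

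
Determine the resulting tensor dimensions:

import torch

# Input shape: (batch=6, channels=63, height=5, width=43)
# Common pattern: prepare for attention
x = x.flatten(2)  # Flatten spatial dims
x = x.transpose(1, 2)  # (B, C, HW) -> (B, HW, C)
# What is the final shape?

Input shape: (6, 63, 5, 43)
  -> after flatten(2): (6, 63, 215)
Output shape: (6, 215, 63)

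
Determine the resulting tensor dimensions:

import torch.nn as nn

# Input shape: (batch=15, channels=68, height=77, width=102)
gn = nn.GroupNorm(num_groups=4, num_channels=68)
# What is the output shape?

Input shape: (15, 68, 77, 102)
Output shape: (15, 68, 77, 102)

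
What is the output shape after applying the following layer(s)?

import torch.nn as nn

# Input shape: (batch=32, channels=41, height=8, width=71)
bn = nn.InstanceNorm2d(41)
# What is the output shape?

Input shape: (32, 41, 8, 71)
Output shape: (32, 41, 8, 71)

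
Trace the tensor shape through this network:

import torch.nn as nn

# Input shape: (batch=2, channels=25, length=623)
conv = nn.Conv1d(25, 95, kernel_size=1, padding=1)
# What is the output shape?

Input shape: (2, 25, 623)
Output shape: (2, 95, 625)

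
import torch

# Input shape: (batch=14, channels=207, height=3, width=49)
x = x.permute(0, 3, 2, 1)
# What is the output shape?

Input shape: (14, 207, 3, 49)
Output shape: (14, 49, 3, 207)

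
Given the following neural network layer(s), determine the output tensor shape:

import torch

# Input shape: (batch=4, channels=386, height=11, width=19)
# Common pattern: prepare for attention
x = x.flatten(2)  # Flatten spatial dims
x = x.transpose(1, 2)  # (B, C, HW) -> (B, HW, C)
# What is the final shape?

Input shape: (4, 386, 11, 19)
  -> after flatten(2): (4, 386, 209)
Output shape: (4, 209, 386)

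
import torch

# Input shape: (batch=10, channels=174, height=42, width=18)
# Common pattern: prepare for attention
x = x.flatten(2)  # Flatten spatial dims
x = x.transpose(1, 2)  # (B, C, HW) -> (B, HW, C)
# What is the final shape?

Input shape: (10, 174, 42, 18)
  -> after flatten(2): (10, 174, 756)
Output shape: (10, 756, 174)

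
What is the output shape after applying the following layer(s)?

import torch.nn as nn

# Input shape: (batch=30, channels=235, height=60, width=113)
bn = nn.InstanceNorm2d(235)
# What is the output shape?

Input shape: (30, 235, 60, 113)
Output shape: (30, 235, 60, 113)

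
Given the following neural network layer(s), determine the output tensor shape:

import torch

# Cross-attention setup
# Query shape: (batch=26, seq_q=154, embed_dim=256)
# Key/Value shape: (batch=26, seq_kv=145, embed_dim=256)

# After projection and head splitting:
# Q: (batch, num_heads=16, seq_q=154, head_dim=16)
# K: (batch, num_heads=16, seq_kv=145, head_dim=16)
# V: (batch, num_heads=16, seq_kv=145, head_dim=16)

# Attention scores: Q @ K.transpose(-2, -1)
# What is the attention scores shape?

Input shape: (26, 154, 256)
Output shape: (26, 16, 154, 145)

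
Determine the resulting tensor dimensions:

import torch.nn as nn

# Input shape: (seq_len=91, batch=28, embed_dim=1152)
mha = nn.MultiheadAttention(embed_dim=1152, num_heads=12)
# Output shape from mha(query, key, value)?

Input shape: (91, 28, 1152)
Output shape: (91, 28, 1152)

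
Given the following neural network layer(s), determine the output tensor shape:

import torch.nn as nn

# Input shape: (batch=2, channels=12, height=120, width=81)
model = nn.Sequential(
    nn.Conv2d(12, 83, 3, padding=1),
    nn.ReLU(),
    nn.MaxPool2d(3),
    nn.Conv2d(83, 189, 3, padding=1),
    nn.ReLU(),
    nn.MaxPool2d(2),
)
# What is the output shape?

Input shape: (2, 12, 120, 81)
  -> after first Conv2d: (2, 83, 120, 81)
  -> after first MaxPool2d: (2, 83, 40, 27)
  -> after second Conv2d: (2, 189, 40, 27)
Output shape: (2, 189, 20, 13)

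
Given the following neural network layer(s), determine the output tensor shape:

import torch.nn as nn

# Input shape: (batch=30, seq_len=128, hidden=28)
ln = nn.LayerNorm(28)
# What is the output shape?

Input shape: (30, 128, 28)
Output shape: (30, 128, 28)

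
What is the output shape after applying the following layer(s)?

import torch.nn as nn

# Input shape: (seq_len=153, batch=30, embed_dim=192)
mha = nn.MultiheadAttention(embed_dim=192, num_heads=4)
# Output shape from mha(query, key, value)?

Input shape: (153, 30, 192)
Output shape: (153, 30, 192)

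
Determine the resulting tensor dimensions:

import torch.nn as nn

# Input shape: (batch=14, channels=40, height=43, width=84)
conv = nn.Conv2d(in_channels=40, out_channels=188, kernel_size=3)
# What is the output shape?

Input shape: (14, 40, 43, 84)
Output shape: (14, 188, 41, 82)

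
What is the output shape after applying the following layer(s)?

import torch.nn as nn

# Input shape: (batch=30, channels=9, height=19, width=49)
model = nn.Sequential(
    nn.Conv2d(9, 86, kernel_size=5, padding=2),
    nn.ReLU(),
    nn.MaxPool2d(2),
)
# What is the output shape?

Input shape: (30, 9, 19, 49)
  -> after Conv2d: (30, 86, 19, 49)
  -> after ReLU: (30, 86, 19, 49)
Output shape: (30, 86, 9, 24)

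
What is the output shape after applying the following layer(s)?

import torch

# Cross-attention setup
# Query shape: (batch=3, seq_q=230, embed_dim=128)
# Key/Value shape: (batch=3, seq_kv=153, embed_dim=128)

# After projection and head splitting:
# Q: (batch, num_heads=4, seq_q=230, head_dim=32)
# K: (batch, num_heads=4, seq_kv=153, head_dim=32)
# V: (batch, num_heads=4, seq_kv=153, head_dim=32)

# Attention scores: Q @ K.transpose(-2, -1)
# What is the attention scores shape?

Input shape: (3, 230, 128)
Output shape: (3, 4, 230, 153)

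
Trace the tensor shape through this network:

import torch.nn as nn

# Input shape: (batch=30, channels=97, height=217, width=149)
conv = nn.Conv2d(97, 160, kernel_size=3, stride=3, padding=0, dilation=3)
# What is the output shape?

Input shape: (30, 97, 217, 149)
Output shape: (30, 160, 71, 48)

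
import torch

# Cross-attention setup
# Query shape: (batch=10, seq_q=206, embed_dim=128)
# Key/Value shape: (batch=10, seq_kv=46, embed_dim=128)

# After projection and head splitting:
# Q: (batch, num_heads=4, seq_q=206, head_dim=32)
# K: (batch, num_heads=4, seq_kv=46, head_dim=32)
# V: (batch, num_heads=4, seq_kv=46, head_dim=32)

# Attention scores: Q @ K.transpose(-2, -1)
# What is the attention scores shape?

Input shape: (10, 206, 128)
Output shape: (10, 4, 206, 46)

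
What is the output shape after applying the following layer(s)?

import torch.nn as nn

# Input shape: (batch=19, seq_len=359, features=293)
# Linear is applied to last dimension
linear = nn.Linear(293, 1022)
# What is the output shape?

Input shape: (19, 359, 293)
Output shape: (19, 359, 1022)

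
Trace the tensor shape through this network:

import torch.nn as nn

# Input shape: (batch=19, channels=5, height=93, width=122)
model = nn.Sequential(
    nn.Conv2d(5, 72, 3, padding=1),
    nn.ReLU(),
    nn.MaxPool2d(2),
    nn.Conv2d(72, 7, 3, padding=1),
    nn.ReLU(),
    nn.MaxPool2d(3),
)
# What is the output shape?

Input shape: (19, 5, 93, 122)
  -> after first Conv2d: (19, 72, 93, 122)
  -> after first MaxPool2d: (19, 72, 46, 61)
  -> after second Conv2d: (19, 7, 46, 61)
Output shape: (19, 7, 15, 20)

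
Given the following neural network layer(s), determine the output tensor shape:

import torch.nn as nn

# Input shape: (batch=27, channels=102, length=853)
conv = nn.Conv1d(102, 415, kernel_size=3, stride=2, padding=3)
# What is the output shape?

Input shape: (27, 102, 853)
Output shape: (27, 415, 429)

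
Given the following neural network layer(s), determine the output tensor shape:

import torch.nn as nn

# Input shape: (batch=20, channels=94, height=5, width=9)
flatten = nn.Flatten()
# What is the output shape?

Input shape: (20, 94, 5, 9)
Output shape: (20, 4230)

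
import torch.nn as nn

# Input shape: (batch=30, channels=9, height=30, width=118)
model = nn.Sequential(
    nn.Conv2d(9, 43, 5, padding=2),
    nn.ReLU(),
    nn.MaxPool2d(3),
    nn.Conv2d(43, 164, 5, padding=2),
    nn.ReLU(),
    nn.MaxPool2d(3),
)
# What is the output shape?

Input shape: (30, 9, 30, 118)
  -> after first Conv2d: (30, 43, 30, 118)
  -> after first MaxPool2d: (30, 43, 10, 39)
  -> after second Conv2d: (30, 164, 10, 39)
Output shape: (30, 164, 3, 13)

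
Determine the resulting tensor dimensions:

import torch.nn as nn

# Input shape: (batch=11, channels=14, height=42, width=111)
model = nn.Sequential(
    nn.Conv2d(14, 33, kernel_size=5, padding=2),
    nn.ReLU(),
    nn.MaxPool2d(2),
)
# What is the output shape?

Input shape: (11, 14, 42, 111)
  -> after Conv2d: (11, 33, 42, 111)
  -> after ReLU: (11, 33, 42, 111)
Output shape: (11, 33, 21, 55)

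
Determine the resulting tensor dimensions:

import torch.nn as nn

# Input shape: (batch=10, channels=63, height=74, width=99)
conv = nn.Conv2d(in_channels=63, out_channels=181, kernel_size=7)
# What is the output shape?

Input shape: (10, 63, 74, 99)
Output shape: (10, 181, 68, 93)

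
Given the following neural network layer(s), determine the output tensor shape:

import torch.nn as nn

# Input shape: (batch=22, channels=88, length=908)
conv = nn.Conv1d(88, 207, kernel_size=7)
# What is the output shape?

Input shape: (22, 88, 908)
Output shape: (22, 207, 902)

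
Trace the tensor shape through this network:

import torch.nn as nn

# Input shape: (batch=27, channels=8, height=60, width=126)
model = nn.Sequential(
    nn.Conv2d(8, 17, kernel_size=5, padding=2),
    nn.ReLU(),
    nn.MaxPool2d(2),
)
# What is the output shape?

Input shape: (27, 8, 60, 126)
  -> after Conv2d: (27, 17, 60, 126)
  -> after ReLU: (27, 17, 60, 126)
Output shape: (27, 17, 30, 63)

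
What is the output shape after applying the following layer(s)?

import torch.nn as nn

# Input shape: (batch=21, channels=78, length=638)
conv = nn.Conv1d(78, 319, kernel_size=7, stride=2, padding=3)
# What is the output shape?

Input shape: (21, 78, 638)
Output shape: (21, 319, 319)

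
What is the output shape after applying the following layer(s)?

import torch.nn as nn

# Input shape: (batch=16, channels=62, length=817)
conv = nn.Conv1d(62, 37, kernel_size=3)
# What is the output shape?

Input shape: (16, 62, 817)
Output shape: (16, 37, 815)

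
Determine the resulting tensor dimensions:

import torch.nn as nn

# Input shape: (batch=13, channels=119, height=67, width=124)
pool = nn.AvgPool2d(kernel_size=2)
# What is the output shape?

Input shape: (13, 119, 67, 124)
Output shape: (13, 119, 33, 62)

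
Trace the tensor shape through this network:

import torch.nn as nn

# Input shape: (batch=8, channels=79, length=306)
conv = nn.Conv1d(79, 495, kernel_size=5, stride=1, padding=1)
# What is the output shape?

Input shape: (8, 79, 306)
Output shape: (8, 495, 304)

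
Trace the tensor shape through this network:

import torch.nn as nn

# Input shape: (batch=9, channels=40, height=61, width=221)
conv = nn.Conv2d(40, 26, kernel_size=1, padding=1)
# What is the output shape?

Input shape: (9, 40, 61, 221)
Output shape: (9, 26, 63, 223)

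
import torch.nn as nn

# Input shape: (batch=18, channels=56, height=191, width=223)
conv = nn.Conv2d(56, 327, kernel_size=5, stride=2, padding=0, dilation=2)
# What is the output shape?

Input shape: (18, 56, 191, 223)
Output shape: (18, 327, 92, 108)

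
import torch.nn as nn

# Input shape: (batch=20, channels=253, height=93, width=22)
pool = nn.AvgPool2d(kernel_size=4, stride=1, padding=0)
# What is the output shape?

Input shape: (20, 253, 93, 22)
Output shape: (20, 253, 90, 19)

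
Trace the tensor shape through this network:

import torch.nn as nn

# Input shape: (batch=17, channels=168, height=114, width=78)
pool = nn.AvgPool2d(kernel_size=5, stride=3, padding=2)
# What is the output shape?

Input shape: (17, 168, 114, 78)
Output shape: (17, 168, 38, 26)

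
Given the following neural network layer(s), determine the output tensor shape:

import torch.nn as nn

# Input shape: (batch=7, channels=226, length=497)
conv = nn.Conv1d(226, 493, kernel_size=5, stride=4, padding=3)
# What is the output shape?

Input shape: (7, 226, 497)
Output shape: (7, 493, 125)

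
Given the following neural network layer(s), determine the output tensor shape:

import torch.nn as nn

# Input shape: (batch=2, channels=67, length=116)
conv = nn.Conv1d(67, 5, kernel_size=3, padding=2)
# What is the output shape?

Input shape: (2, 67, 116)
Output shape: (2, 5, 118)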